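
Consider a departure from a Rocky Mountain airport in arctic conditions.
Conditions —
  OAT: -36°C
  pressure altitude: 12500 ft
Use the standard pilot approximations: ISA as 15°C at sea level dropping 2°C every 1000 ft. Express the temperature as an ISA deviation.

ISA-26°C

ISA temperature at 12500 ft = 15 − 2 × (12500/1000) = -10°C.
Deviation = OAT − ISA = -36 − (-10) = -26°C.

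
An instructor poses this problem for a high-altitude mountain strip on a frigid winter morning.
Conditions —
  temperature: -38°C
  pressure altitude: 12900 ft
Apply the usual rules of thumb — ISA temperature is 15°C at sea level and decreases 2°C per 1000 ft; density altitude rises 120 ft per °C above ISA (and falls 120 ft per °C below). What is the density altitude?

ISA temperature at 12900 ft = 15 − 2 × (12900/1000) = -10.8°C.
ISA deviation = -38 − (-10.8) = -27.2°C.
Density altitude = 12900 + 120 × (-27.2) = 12900 + (-3264) = 9636 ft.

9636 ft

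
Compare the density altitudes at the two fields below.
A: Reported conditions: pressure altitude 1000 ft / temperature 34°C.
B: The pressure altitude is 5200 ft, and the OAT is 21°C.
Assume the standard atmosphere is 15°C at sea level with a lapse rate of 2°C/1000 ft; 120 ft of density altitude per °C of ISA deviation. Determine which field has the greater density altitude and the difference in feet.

A: ISA temp = 13°C, deviation +21°C, DA = 1000 + 120 × 21 = 3520 ft.
B: ISA temp = 4.6°C, deviation +16.4°C, DA = 5200 + 120 × 16.4 = 7168 ft.
B is higher by 7168 − 3520 = 3648 ft.

B by 3648 ft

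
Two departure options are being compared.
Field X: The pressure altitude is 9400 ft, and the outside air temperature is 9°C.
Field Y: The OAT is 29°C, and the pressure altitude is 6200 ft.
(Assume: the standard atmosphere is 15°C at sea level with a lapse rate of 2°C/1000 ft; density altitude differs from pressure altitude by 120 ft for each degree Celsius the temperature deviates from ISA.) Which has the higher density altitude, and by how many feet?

Field X by 1568 ft

Field X: ISA temp = -3.8°C, deviation +12.8°C, DA = 9400 + 120 × 12.8 = 10936 ft.
Field Y: ISA temp = 2.6°C, deviation +26.4°C, DA = 6200 + 120 × 26.4 = 9368 ft.
Field X is higher by 10936 − 9368 = 1568 ft.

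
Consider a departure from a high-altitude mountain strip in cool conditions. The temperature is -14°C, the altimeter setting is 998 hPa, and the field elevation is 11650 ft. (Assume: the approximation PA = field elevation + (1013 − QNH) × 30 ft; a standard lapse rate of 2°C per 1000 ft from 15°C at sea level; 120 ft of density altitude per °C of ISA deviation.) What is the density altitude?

11524 ft

Pressure altitude = 11650 + (1013 − 998) × 30 = 11650 + (+450) = 12100 ft.
ISA temperature at 12100 ft = 15 − 2 × (12100/1000) = -9.2°C.
ISA deviation = -14 − (-9.2) = -4.8°C.
Density altitude = 12100 + 120 × (-4.8) = 11524 ft.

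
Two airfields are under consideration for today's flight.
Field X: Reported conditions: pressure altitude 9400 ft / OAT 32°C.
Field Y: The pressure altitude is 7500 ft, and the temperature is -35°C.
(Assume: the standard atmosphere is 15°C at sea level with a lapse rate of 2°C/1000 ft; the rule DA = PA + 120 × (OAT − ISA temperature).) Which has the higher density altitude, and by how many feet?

Field X: ISA temp = -3.8°C, deviation +35.8°C, DA = 9400 + 120 × 35.8 = 13696 ft.
Field Y: ISA temp = 0°C, deviation -35°C, DA = 7500 + 120 × (-35) = 3300 ft.
Field X is higher by 13696 − 3300 = 10396 ft.

Field X by 10396 ft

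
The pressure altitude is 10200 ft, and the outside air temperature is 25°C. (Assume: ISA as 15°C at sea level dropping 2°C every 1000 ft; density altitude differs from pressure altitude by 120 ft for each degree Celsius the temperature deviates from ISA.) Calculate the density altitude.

ISA temperature at 10200 ft = 15 − 2 × (10200/1000) = -5.4°C.
ISA deviation = 25 − (-5.4) = +30.4°C.
Density altitude = 10200 + 120 × (30.4) = 10200 + (+3648) = 13848 ft.

13848 ft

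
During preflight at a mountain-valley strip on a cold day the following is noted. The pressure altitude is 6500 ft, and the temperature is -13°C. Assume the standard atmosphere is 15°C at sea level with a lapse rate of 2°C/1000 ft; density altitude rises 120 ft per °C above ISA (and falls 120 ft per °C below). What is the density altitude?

ISA temperature at 6500 ft = 15 − 2 × (6500/1000) = 2°C.
ISA deviation = -13 − 2 = -15°C.
Density altitude = 6500 + 120 × (-15) = 6500 + (-1800) = 4700 ft.

4700 ft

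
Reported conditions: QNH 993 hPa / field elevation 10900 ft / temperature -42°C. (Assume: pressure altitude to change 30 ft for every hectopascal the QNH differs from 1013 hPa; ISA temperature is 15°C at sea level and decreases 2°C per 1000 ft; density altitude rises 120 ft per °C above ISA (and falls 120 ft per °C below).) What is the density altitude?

Pressure altitude = 10900 + (1013 − 993) × 30 = 10900 + (+600) = 11500 ft.
ISA temperature at 11500 ft = 15 − 2 × (11500/1000) = -8°C.
ISA deviation = -42 − (-8) = -34°C.
Density altitude = 11500 + 120 × (-34) = 7420 ft.

7420 ft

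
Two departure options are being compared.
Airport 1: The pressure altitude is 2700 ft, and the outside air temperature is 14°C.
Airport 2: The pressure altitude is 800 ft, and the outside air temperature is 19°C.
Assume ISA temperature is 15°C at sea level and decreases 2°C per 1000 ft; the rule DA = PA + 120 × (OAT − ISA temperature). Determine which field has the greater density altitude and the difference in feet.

Airport 1 by 1756 ft

Airport 1: ISA temp = 9.6°C, deviation +4.4°C, DA = 2700 + 120 × 4.4 = 3228 ft.
Airport 2: ISA temp = 13.4°C, deviation +5.6°C, DA = 800 + 120 × 5.6 = 1472 ft.
Airport 1 is higher by 3228 − 1472 = 1756 ft.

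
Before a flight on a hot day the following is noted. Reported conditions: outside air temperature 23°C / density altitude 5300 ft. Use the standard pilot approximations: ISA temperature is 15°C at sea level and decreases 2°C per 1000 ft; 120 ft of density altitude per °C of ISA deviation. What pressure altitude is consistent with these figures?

DA = PA + 120 × (OAT − (15 − 2·PA/1000)) = PA + 120·OAT − 1800 + 0.24·PA = 1.24·PA + 120·OAT − 1800.
So 1.24·PA = 5300 − 120 × 23 + 1800 = 4340.
PA = 4340 / 1.24 = 3500 ft.

3500 ft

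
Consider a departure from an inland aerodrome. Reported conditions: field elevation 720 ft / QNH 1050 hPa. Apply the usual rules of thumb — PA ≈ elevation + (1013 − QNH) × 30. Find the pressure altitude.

Pressure correction = (1013 − 1050) × 30 = -1110 ft.
Pressure altitude = 720 + (-1110) = -390 ft.

-390 ft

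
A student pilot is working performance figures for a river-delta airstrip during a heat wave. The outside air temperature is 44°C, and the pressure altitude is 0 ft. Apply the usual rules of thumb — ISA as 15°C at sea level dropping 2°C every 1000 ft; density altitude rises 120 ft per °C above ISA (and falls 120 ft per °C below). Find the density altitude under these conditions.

3480 ft

ISA temperature at 0 ft = 15 − 2 × (0/1000) = 15°C.
ISA deviation = 44 − 15 = +29°C.
Density altitude = 0 + 120 × (29) = 0 + (+3480) = 3480 ft.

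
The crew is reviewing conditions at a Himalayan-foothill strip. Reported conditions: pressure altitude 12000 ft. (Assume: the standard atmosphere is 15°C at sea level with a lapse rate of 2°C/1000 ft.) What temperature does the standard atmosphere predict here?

ISA temperature = 15 − 2 × (12000/1000) = 15 − 24 = -9°C.

-9°C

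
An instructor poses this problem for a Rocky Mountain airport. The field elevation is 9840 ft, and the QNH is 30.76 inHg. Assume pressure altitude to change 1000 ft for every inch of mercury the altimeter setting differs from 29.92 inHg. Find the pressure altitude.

9000 ft

Pressure correction = (29.92 − 30.76) × 1000 = -840 ft.
Pressure altitude = 9840 + (-840) = 9000 ft.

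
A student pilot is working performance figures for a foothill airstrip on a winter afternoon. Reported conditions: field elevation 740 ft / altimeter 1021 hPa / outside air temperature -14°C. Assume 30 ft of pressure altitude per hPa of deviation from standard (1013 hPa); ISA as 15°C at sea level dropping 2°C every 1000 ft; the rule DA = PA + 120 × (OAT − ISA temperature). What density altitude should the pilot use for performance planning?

Pressure altitude = 740 + (1013 − 1021) × 30 = 740 + (-240) = 500 ft.
ISA temperature at 500 ft = 15 − 2 × (500/1000) = 14°C.
ISA deviation = -14 − 14 = -28°C.
Density altitude = 500 + 120 × (-28) = -2860 ft.

-2860 ft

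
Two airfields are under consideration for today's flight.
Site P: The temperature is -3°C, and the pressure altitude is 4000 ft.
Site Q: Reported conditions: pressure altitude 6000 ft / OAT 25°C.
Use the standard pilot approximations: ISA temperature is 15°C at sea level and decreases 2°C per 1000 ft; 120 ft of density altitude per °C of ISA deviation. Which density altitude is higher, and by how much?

Site P: ISA temp = 7°C, deviation -10°C, DA = 4000 + 120 × (-10) = 2800 ft.
Site Q: ISA temp = 3°C, deviation +22°C, DA = 6000 + 120 × 22 = 8640 ft.
Site Q is higher by 8640 − 2800 = 5840 ft.

Site Q by 5840 ft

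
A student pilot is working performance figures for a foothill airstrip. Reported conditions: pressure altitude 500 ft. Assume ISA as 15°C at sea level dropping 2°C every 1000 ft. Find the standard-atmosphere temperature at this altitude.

ISA temperature = 15 − 2 × (500/1000) = 15 − 1 = 14°C.

14°C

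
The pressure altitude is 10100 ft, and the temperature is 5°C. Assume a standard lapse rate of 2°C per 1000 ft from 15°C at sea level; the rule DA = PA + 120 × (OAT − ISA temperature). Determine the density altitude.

11324 ft

ISA temperature at 10100 ft = 15 − 2 × (10100/1000) = -5.2°C.
ISA deviation = 5 − (-5.2) = +10.2°C.
Density altitude = 10100 + 120 × (10.2) = 10100 + (+1224) = 11324 ft.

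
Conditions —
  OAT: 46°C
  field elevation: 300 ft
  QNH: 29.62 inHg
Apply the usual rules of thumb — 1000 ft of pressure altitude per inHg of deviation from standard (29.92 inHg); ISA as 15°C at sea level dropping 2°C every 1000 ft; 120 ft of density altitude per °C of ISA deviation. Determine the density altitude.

Pressure altitude = 300 + (29.92 − 29.62) × 1000 = 300 + (+300) = 600 ft.
ISA temperature at 600 ft = 15 − 2 × (600/1000) = 13.8°C.
ISA deviation = 46 − 13.8 = +32.2°C.
Density altitude = 600 + 120 × (32.2) = 4464 ft.

4464 ft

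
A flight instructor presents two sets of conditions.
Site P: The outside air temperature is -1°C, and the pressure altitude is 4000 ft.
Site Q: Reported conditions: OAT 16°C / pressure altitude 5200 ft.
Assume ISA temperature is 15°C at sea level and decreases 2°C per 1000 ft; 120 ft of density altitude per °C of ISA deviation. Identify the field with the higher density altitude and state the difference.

Site Q by 3528 ft

Site P: ISA temp = 7°C, deviation -8°C, DA = 4000 + 120 × (-8) = 3040 ft.
Site Q: ISA temp = 4.6°C, deviation +11.4°C, DA = 5200 + 120 × 11.4 = 6568 ft.
Site Q is higher by 6568 − 3040 = 3528 ft.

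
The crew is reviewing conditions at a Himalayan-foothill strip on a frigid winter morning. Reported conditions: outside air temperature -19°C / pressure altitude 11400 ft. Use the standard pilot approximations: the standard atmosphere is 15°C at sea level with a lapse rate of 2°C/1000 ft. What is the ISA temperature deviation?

ISA temperature at 11400 ft = 15 − 2 × (11400/1000) = -7.8°C.
Deviation = OAT − ISA = -19 − (-7.8) = -11.2°C.

ISA-11.2°C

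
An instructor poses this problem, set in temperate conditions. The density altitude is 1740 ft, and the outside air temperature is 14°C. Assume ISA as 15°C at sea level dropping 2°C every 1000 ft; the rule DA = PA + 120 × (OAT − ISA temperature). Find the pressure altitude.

1500 ft

DA = PA + 120 × (OAT − (15 − 2·PA/1000)) = PA + 120·OAT − 1800 + 0.24·PA = 1.24·PA + 120·OAT − 1800.
So 1.24·PA = 1740 − 120 × 14 + 1800 = 1860.
PA = 1860 / 1.24 = 1500 ft.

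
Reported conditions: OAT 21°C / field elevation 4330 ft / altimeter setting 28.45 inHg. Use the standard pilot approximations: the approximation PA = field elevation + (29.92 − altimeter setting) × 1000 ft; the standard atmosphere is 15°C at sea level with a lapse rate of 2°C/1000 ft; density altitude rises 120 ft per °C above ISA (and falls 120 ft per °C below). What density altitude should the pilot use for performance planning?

Pressure altitude = 4330 + (29.92 − 28.45) × 1000 = 4330 + (+1470) = 5800 ft.
ISA temperature at 5800 ft = 15 − 2 × (5800/1000) = 3.4°C.
ISA deviation = 21 − 3.4 = +17.6°C.
Density altitude = 5800 + 120 × (17.6) = 7912 ft.

7912 ft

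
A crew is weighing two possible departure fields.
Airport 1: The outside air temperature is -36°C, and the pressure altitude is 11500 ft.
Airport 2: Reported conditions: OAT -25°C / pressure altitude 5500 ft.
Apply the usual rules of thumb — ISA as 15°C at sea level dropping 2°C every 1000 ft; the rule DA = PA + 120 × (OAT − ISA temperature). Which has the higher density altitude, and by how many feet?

Airport 1: ISA temp = -8°C, deviation -28°C, DA = 11500 + 120 × (-28) = 8140 ft.
Airport 2: ISA temp = 4°C, deviation -29°C, DA = 5500 + 120 × (-29) = 2020 ft.
Airport 1 is higher by 8140 − 2020 = 6120 ft.

Airport 1 by 6120 ft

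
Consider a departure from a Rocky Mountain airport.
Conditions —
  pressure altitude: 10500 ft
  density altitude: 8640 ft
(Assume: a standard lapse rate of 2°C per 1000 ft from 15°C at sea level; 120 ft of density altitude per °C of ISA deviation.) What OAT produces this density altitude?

-21.5°C

Density altitude − pressure altitude = 8640 − 10500 = -1860 ft.
At 120 ft/°C that is an ISA deviation of -1860/120 = -15.5°C.
ISA temperature at 10500 ft = 15 − 2 × (10500/1000) = -6°C.
OAT = ISA + deviation = -6 + (-15.5) = -21.5°C.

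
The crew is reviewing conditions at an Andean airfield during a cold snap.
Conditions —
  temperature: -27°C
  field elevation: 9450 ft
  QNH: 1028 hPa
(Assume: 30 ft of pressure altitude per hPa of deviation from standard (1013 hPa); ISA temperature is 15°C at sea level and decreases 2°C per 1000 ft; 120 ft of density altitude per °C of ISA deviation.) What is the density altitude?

6120 ft

Pressure altitude = 9450 + (1013 − 1028) × 30 = 9450 + (-450) = 9000 ft.
ISA temperature at 9000 ft = 15 − 2 × (9000/1000) = -3°C.
ISA deviation = -27 − (-3) = -24°C.
Density altitude = 9000 + 120 × (-24) = 6120 ft.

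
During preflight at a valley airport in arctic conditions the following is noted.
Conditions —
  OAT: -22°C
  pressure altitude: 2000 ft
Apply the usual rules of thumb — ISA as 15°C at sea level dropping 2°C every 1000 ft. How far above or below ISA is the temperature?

ISA temperature at 2000 ft = 15 − 2 × (2000/1000) = 11°C.
Deviation = OAT − ISA = -22 − 11 = -33°C.

ISA-33°C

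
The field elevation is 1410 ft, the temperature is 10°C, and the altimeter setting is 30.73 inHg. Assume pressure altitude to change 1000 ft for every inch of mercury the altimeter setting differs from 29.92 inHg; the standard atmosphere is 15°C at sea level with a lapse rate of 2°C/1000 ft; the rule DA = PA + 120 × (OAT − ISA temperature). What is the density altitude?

Pressure altitude = 1410 + (29.92 − 30.73) × 1000 = 1410 + (-810) = 600 ft.
ISA temperature at 600 ft = 15 − 2 × (600/1000) = 13.8°C.
ISA deviation = 10 − 13.8 = -3.8°C.
Density altitude = 600 + 120 × (-3.8) = 144 ft.

144 ft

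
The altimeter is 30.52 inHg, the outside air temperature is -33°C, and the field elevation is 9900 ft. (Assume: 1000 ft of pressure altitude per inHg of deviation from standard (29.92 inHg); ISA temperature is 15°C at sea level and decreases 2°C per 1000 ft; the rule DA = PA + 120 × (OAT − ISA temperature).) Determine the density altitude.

Pressure altitude = 9900 + (29.92 − 30.52) × 1000 = 9900 + (-600) = 9300 ft.
ISA temperature at 9300 ft = 15 − 2 × (9300/1000) = -3.6°C.
ISA deviation = -33 − (-3.6) = -29.4°C.
Density altitude = 9300 + 120 × (-29.4) = 5772 ft.

5772 ft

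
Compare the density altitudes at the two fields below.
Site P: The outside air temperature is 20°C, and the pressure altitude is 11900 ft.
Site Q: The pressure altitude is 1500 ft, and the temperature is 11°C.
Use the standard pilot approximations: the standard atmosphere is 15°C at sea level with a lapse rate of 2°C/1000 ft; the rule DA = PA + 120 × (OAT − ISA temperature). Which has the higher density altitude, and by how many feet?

Site P: ISA temp = -8.8°C, deviation +28.8°C, DA = 11900 + 120 × 28.8 = 15356 ft.
Site Q: ISA temp = 12°C, deviation -1°C, DA = 1500 + 120 × (-1) = 1380 ft.
Site P is higher by 15356 − 1380 = 13976 ft.

Site P by 13976 ft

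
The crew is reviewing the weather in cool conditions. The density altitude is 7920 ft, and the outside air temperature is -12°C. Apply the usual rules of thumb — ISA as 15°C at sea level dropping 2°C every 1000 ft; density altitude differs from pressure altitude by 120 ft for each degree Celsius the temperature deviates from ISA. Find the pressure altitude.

9000 ft

DA = PA + 120 × (OAT − (15 − 2·PA/1000)) = PA + 120·OAT − 1800 + 0.24·PA = 1.24·PA + 120·OAT − 1800.
So 1.24·PA = 7920 − 120 × (-12) + 1800 = 11160.
PA = 11160 / 1.24 = 9000 ft.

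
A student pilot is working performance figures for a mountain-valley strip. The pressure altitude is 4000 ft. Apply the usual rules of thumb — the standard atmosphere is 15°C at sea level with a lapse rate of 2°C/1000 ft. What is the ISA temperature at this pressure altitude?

7°C

ISA temperature = 15 − 2 × (4000/1000) = 15 − 8 = 7°C.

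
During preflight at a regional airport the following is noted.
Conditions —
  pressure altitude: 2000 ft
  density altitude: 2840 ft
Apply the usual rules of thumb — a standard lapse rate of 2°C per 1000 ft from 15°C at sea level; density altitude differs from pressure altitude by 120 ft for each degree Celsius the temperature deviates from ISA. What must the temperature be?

18°C

Density altitude − pressure altitude = 2840 − 2000 = +840 ft.
At 120 ft/°C that is an ISA deviation of 840/120 = +7°C.
ISA temperature at 2000 ft = 15 − 2 × (2000/1000) = 11°C.
OAT = ISA + deviation = 11 + (+7) = 18°C.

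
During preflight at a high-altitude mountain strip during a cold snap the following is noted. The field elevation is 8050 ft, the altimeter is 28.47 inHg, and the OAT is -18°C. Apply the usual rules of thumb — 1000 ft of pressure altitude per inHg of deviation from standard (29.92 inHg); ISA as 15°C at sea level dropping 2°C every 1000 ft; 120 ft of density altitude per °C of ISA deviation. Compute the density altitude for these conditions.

Pressure altitude = 8050 + (29.92 − 28.47) × 1000 = 8050 + (+1450) = 9500 ft.
ISA temperature at 9500 ft = 15 − 2 × (9500/1000) = -4°C.
ISA deviation = -18 − (-4) = -14°C.
Density altitude = 9500 + 120 × (-14) = 7820 ft.

7820 ft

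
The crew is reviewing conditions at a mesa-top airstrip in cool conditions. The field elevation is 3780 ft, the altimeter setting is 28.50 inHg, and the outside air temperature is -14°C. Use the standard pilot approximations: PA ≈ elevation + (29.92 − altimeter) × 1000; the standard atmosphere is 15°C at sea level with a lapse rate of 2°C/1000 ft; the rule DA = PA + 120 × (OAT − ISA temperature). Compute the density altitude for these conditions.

2968 ft

Pressure altitude = 3780 + (29.92 − 28.50) × 1000 = 3780 + (+1420) = 5200 ft.
ISA temperature at 5200 ft = 15 − 2 × (5200/1000) = 4.6°C.
ISA deviation = -14 − 4.6 = -18.6°C.
Density altitude = 5200 + 120 × (-18.6) = 2968 ft.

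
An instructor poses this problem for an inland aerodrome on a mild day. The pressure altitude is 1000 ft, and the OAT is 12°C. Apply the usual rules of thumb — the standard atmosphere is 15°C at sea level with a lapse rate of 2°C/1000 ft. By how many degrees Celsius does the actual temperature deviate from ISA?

ISA temperature at 1000 ft = 15 − 2 × (1000/1000) = 13°C.
Deviation = OAT − ISA = 12 − 13 = -1°C.

ISA-1°C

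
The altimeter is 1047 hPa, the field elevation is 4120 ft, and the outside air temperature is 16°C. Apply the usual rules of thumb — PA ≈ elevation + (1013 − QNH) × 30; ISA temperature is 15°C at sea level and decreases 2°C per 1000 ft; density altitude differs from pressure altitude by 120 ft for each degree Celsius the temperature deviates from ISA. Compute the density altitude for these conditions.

3964 ft

Pressure altitude = 4120 + (1013 − 1047) × 30 = 4120 + (-1020) = 3100 ft.
ISA temperature at 3100 ft = 15 − 2 × (3100/1000) = 8.8°C.
ISA deviation = 16 − 8.8 = +7.2°C.
Density altitude = 3100 + 120 × (7.2) = 3964 ft.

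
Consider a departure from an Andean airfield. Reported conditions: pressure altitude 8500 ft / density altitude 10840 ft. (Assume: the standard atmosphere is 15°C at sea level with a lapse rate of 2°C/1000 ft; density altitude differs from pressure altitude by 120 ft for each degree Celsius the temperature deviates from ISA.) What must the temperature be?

Density altitude − pressure altitude = 10840 − 8500 = +2340 ft.
At 120 ft/°C that is an ISA deviation of 2340/120 = +19.5°C.
ISA temperature at 8500 ft = 15 − 2 × (8500/1000) = -2°C.
OAT = ISA + deviation = -2 + (+19.5) = 17.5°C.

17.5°C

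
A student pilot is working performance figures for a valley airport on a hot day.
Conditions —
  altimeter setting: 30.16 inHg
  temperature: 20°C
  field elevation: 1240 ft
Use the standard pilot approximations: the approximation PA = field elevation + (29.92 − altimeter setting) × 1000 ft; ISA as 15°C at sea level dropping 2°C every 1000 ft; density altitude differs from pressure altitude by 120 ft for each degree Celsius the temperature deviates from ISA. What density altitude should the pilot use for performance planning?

Pressure altitude = 1240 + (29.92 − 30.16) × 1000 = 1240 + (-240) = 1000 ft.
ISA temperature at 1000 ft = 15 − 2 × (1000/1000) = 13°C.
ISA deviation = 20 − 13 = +7°C.
Density altitude = 1000 + 120 × (7) = 1840 ft.

1840 ft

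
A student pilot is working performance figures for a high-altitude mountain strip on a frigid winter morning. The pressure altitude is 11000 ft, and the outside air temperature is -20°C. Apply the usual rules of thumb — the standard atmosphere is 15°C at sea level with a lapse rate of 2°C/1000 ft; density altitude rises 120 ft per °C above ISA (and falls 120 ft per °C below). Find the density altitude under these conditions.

ISA temperature at 11000 ft = 15 − 2 × (11000/1000) = -7°C.
ISA deviation = -20 − (-7) = -13°C.
Density altitude = 11000 + 120 × (-13) = 11000 + (-1560) = 9440 ft.

9440 ft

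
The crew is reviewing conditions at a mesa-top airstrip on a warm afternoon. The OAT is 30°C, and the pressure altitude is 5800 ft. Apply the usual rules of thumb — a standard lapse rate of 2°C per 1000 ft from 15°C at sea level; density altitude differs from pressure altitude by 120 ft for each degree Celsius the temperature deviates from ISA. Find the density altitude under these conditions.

ISA temperature at 5800 ft = 15 − 2 × (5800/1000) = 3.4°C.
ISA deviation = 30 − 3.4 = +26.6°C.
Density altitude = 5800 + 120 × (26.6) = 5800 + (+3192) = 8992 ft.

8992 ft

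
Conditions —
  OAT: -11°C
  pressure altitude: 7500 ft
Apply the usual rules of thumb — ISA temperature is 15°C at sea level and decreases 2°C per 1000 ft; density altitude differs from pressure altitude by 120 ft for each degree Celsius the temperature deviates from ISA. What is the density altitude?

6180 ft

ISA temperature at 7500 ft = 15 − 2 × (7500/1000) = 0°C.
ISA deviation = -11 − 0 = -11°C.
Density altitude = 7500 + 120 × (-11) = 7500 + (-1320) = 6180 ft.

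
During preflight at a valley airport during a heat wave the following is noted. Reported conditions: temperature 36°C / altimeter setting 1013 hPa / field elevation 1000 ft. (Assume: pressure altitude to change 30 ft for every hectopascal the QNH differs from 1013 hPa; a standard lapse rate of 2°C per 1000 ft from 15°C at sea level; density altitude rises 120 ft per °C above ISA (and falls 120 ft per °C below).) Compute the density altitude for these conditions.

Pressure altitude = 1000 + (1013 − 1013) × 30 = 1000 + (0) = 1000 ft.
ISA temperature at 1000 ft = 15 − 2 × (1000/1000) = 13°C.
ISA deviation = 36 − 13 = +23°C.
Density altitude = 1000 + 120 × (23) = 3760 ft.

3760 ft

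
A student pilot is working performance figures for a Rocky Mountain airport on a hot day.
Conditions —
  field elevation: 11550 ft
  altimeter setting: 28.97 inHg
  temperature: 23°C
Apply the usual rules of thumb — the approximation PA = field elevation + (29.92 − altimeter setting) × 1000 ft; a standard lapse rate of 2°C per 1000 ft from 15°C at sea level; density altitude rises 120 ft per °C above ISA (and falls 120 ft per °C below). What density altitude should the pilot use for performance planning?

Pressure altitude = 11550 + (29.92 − 28.97) × 1000 = 11550 + (+950) = 12500 ft.
ISA temperature at 12500 ft = 15 − 2 × (12500/1000) = -10°C.
ISA deviation = 23 − (-10) = +33°C.
Density altitude = 12500 + 120 × (33) = 16460 ft.

16460 ft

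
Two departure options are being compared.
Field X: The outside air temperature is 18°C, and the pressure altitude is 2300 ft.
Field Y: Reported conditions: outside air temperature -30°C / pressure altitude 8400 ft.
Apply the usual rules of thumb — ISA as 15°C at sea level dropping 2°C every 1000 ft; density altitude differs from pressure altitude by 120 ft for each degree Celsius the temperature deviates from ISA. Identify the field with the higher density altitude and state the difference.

Field X: ISA temp = 10.4°C, deviation +7.6°C, DA = 2300 + 120 × 7.6 = 3212 ft.
Field Y: ISA temp = -1.8°C, deviation -28.2°C, DA = 8400 + 120 × (-28.2) = 5016 ft.
Field Y is higher by 5016 − 3212 = 1804 ft.

Field Y by 1804 ft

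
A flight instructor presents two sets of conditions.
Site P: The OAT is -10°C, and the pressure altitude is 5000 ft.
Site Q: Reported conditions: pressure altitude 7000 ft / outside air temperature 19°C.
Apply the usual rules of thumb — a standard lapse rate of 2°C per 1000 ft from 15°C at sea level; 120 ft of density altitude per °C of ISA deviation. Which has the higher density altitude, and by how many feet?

Site Q by 5960 ft

Site P: ISA temp = 5°C, deviation -15°C, DA = 5000 + 120 × (-15) = 3200 ft.
Site Q: ISA temp = 1°C, deviation +18°C, DA = 7000 + 120 × 18 = 9160 ft.
Site Q is higher by 9160 − 3200 = 5960 ft.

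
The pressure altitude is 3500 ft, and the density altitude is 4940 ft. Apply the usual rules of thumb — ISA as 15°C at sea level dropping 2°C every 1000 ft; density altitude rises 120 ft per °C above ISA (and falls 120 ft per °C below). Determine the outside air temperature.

20°C

Density altitude − pressure altitude = 4940 − 3500 = +1440 ft.
At 120 ft/°C that is an ISA deviation of 1440/120 = +12°C.
ISA temperature at 3500 ft = 15 − 2 × (3500/1000) = 8°C.
OAT = ISA + deviation = 8 + (+12) = 20°C.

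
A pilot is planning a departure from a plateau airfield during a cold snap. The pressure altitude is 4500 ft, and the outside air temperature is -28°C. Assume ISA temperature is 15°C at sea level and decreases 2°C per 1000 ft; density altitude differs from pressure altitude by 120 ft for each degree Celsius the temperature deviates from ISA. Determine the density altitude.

420 ft

ISA temperature at 4500 ft = 15 − 2 × (4500/1000) = 6°C.
ISA deviation = -28 − 6 = -34°C.
Density altitude = 4500 + 120 × (-34) = 4500 + (-4080) = 420 ft.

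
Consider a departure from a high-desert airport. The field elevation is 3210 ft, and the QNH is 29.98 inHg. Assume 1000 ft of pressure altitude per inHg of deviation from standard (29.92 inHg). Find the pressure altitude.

Pressure correction = (29.92 − 29.98) × 1000 = -60 ft.
Pressure altitude = 3210 + (-60) = 3150 ft.

3150 ft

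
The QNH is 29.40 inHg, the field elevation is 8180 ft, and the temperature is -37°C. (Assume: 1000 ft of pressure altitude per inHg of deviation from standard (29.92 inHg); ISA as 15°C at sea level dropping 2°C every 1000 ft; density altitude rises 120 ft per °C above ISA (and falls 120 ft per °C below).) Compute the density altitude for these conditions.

4548 ft

Pressure altitude = 8180 + (29.92 − 29.40) × 1000 = 8180 + (+520) = 8700 ft.
ISA temperature at 8700 ft = 15 − 2 × (8700/1000) = -2.4°C.
ISA deviation = -37 − (-2.4) = -34.6°C.
Density altitude = 8700 + 120 × (-34.6) = 4548 ft.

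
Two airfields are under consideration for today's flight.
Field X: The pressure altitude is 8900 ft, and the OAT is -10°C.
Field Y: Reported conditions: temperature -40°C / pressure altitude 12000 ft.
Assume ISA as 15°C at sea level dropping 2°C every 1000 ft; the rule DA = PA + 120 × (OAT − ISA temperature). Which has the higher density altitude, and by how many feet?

Field Y by 244 ft

Field X: ISA temp = -2.8°C, deviation -7.2°C, DA = 8900 + 120 × (-7.2) = 8036 ft.
Field Y: ISA temp = -9°C, deviation -31°C, DA = 12000 + 120 × (-31) = 8280 ft.
Field Y is higher by 8280 − 8036 = 244 ft.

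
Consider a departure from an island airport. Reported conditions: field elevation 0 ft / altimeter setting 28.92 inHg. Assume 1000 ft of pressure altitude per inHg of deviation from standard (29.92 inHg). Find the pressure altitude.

1000 ft

Pressure correction = (29.92 − 28.92) × 1000 = +1000 ft.
Pressure altitude = 0 + (+1000) = 1000 ft.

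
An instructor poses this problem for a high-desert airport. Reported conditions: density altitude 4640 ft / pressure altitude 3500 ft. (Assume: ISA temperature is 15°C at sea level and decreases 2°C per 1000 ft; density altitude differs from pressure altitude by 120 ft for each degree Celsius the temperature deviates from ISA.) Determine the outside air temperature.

17.5°C

Density altitude − pressure altitude = 4640 − 3500 = +1140 ft.
At 120 ft/°C that is an ISA deviation of 1140/120 = +9.5°C.
ISA temperature at 3500 ft = 15 − 2 × (3500/1000) = 8°C.
OAT = ISA + deviation = 8 + (+9.5) = 17.5°C.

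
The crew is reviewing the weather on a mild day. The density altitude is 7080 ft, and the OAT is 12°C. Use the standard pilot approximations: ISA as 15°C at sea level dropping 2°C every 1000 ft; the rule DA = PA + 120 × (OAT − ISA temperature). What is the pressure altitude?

6000 ft

DA = PA + 120 × (OAT − (15 − 2·PA/1000)) = PA + 120·OAT − 1800 + 0.24·PA = 1.24·PA + 120·OAT − 1800.
So 1.24·PA = 7080 − 120 × 12 + 1800 = 7440.
PA = 7440 / 1.24 = 6000 ft.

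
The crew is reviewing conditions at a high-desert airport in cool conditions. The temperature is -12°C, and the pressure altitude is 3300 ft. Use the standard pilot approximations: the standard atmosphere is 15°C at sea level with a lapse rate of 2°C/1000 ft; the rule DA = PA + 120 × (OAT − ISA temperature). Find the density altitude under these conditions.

ISA temperature at 3300 ft = 15 − 2 × (3300/1000) = 8.4°C.
ISA deviation = -12 − 8.4 = -20.4°C.
Density altitude = 3300 + 120 × (-20.4) = 3300 + (-2448) = 852 ft.

852 ft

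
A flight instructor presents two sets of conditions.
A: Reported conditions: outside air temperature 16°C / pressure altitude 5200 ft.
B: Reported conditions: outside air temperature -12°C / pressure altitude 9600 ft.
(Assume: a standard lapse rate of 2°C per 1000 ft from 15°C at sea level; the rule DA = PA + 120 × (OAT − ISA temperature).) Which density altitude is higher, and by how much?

B by 2096 ft

A: ISA temp = 4.6°C, deviation +11.4°C, DA = 5200 + 120 × 11.4 = 6568 ft.
B: ISA temp = -4.2°C, deviation -7.8°C, DA = 9600 + 120 × (-7.8) = 8664 ft.
B is higher by 8664 − 6568 = 2096 ft.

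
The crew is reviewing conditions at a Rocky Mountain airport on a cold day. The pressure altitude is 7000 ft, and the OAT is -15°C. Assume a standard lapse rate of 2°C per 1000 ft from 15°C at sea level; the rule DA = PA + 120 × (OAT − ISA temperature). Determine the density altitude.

5080 ft

ISA temperature at 7000 ft = 15 − 2 × (7000/1000) = 1°C.
ISA deviation = -15 − 1 = -16°C.
Density altitude = 7000 + 120 × (-16) = 7000 + (-1920) = 5080 ft.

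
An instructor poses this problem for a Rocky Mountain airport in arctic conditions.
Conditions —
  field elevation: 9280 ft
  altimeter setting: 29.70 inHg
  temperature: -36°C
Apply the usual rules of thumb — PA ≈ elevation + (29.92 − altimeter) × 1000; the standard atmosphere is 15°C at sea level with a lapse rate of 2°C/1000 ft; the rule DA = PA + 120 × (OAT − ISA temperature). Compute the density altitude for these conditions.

Pressure altitude = 9280 + (29.92 − 29.70) × 1000 = 9280 + (+220) = 9500 ft.
ISA temperature at 9500 ft = 15 − 2 × (9500/1000) = -4°C.
ISA deviation = -36 − (-4) = -32°C.
Density altitude = 9500 + 120 × (-32) = 5660 ft.

5660 ft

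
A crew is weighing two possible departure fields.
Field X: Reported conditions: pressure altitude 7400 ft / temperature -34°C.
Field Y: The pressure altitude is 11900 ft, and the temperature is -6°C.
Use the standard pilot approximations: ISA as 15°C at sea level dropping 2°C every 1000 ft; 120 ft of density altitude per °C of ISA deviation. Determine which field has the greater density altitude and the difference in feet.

Field X: ISA temp = 0.2°C, deviation -34.2°C, DA = 7400 + 120 × (-34.2) = 3296 ft.
Field Y: ISA temp = -8.8°C, deviation +2.8°C, DA = 11900 + 120 × 2.8 = 12236 ft.
Field Y is higher by 12236 − 3296 = 8940 ft.

Field Y by 8940 ft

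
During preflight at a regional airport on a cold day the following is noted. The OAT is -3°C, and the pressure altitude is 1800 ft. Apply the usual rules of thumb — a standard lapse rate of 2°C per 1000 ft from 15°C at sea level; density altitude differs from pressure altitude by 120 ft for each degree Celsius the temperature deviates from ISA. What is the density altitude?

ISA temperature at 1800 ft = 15 − 2 × (1800/1000) = 11.4°C.
ISA deviation = -3 − 11.4 = -14.4°C.
Density altitude = 1800 + 120 × (-14.4) = 1800 + (-1728) = 72 ft.

72 ft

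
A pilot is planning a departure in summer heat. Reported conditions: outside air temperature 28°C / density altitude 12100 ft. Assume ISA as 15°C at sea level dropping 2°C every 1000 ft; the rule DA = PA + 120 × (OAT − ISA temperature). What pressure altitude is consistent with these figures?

DA = PA + 120 × (OAT − (15 − 2·PA/1000)) = PA + 120·OAT − 1800 + 0.24·PA = 1.24·PA + 120·OAT − 1800.
So 1.24·PA = 12100 − 120 × 28 + 1800 = 10540.
PA = 10540 / 1.24 = 8500 ft.

8500 ft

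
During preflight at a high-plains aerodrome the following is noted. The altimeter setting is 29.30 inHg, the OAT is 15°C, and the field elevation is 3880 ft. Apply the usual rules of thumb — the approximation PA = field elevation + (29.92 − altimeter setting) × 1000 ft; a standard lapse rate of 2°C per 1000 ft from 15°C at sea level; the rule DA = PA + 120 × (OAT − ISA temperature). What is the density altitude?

5580 ft

Pressure altitude = 3880 + (29.92 − 29.30) × 1000 = 3880 + (+620) = 4500 ft.
ISA temperature at 4500 ft = 15 − 2 × (4500/1000) = 6°C.
ISA deviation = 15 − 6 = +9°C.
Density altitude = 4500 + 120 × (9) = 5580 ft.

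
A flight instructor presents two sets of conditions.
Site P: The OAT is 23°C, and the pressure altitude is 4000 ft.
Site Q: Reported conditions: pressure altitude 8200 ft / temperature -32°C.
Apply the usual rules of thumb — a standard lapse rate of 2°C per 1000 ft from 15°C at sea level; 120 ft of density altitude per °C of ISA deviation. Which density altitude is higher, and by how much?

Site P: ISA temp = 7°C, deviation +16°C, DA = 4000 + 120 × 16 = 5920 ft.
Site Q: ISA temp = -1.4°C, deviation -30.6°C, DA = 8200 + 120 × (-30.6) = 4528 ft.
Site P is higher by 5920 − 4528 = 1392 ft.

Site P by 1392 ft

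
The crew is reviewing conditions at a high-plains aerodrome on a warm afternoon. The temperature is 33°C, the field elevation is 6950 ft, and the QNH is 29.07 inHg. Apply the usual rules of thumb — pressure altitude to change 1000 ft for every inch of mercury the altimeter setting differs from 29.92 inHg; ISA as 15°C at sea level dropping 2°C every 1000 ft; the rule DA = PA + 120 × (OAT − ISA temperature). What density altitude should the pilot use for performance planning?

11832 ft

Pressure altitude = 6950 + (29.92 − 29.07) × 1000 = 6950 + (+850) = 7800 ft.
ISA temperature at 7800 ft = 15 − 2 × (7800/1000) = -0.6°C.
ISA deviation = 33 − (-0.6) = +33.6°C.
Density altitude = 7800 + 120 × (33.6) = 11832 ft.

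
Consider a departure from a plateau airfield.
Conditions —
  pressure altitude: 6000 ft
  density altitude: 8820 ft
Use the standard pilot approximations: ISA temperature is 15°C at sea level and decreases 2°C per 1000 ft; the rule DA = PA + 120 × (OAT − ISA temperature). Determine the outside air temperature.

Density altitude − pressure altitude = 8820 − 6000 = +2820 ft.
At 120 ft/°C that is an ISA deviation of 2820/120 = +23.5°C.
ISA temperature at 6000 ft = 15 − 2 × (6000/1000) = 3°C.
OAT = ISA + deviation = 3 + (+23.5) = 26.5°C.

26.5°C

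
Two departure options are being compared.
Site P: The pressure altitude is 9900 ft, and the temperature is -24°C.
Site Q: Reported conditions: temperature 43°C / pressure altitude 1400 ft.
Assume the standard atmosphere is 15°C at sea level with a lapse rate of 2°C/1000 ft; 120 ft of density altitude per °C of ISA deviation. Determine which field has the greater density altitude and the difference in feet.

Site P: ISA temp = -4.8°C, deviation -19.2°C, DA = 9900 + 120 × (-19.2) = 7596 ft.
Site Q: ISA temp = 12.2°C, deviation +30.8°C, DA = 1400 + 120 × 30.8 = 5096 ft.
Site P is higher by 7596 − 5096 = 2500 ft.

Site P by 2500 ft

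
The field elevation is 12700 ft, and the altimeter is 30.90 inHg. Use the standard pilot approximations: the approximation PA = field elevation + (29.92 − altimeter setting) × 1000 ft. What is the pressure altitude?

Pressure correction = (29.92 − 30.90) × 1000 = -980 ft.
Pressure altitude = 12700 + (-980) = 11720 ft.

11720 ft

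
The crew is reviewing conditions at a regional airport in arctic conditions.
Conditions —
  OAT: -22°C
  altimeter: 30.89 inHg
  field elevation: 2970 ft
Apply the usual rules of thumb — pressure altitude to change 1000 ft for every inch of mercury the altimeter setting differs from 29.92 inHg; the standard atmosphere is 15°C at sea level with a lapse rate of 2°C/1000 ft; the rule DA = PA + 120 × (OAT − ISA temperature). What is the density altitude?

-1960 ft

Pressure altitude = 2970 + (29.92 − 30.89) × 1000 = 2970 + (-970) = 2000 ft.
ISA temperature at 2000 ft = 15 − 2 × (2000/1000) = 11°C.
ISA deviation = -22 − 11 = -33°C.
Density altitude = 2000 + 120 × (-33) = -1960 ft.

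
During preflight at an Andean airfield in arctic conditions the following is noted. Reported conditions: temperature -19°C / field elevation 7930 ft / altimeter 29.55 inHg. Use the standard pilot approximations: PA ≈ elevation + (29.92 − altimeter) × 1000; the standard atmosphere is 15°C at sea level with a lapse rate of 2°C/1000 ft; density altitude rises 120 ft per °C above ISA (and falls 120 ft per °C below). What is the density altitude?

6212 ft

Pressure altitude = 7930 + (29.92 − 29.55) × 1000 = 7930 + (+370) = 8300 ft.
ISA temperature at 8300 ft = 15 − 2 × (8300/1000) = -1.6°C.
ISA deviation = -19 − (-1.6) = -17.4°C.
Density altitude = 8300 + 120 × (-17.4) = 6212 ft.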